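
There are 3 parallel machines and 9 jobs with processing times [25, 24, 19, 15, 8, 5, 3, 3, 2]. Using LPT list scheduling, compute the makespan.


Jobs (LPT sorted): [25, 24, 19, 15, 8, 5, 3, 3, 2]
Machines: 3
  J=25 → Machine 1 (load: 0+25=25)
  J=24 → Machine 2 (load: 0+24=24)
  J=19 → Machine 3 (load: 0+19=19)
  J=15 → Machine 3 (load: 19+15=34)
  J=8 → Machine 2 (load: 24+8=32)
  J=5 → Machine 1 (load: 25+5=30)
  J=3 → Machine 1 (load: 30+3=33)
  J=3 → Machine 2 (load: 32+3=35)
  J=2 → Machine 1 (load: 33+2=35)
Machine loads: [35, 35, 34]
Makespan = max = 35 time units


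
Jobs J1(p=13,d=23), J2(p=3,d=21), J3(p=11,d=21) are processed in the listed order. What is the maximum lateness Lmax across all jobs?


Lateness per job (L = C - d):
  J1: C=13, d=23, L=-10
  J2: C=16, d=21, L=-5
  J3: C=27, d=21, L=6
Lmax = max(-10, -5, 6)
= 6


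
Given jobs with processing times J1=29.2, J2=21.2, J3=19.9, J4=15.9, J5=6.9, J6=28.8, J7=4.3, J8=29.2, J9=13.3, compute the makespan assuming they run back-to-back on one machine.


Sequential makespan: sum all processing times
= 29.2 + 21.2 + 19.9 + 15.9 + 6.9 + 28.8 + 4.3 + 29.2 + 13.3
= 168.7 time units


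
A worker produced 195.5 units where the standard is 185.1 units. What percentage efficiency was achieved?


Efficiency = (actual / standard) × 100
= (195.5 / 185.1) × 100
= 105.6%


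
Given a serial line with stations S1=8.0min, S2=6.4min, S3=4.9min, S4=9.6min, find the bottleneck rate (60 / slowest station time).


Bottleneck = longest station time
Station times: [8.0, 6.4, 4.9, 9.6]
Max = 9.6 min
Rate = 60 / 9.6
= 6.25 units/hour (bottleneck: 9.6min)


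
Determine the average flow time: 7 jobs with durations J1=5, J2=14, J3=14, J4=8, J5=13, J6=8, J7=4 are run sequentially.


Completion times:
  J1: completes at 5
  J2: completes at 19
  J3: completes at 33
  J4: completes at 41
  J5: completes at 54
  J6: completes at 62
  J7: completes at 66
Sum = 280
Average = 280/7
= 40.00


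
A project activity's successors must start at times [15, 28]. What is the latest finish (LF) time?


LF = min of all successor start times
Successors start at: [15, 28]
LF = min(15, 28)
= 15


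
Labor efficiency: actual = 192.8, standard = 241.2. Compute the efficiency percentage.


Efficiency = (actual / standard) × 100
= (192.8 / 241.2) × 100
= 79.9%


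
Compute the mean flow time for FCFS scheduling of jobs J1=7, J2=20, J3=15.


Completion times:
  J1: completes at 7
  J2: completes at 27
  J3: completes at 42
Sum = 76
Average = 76/3
= 25.33


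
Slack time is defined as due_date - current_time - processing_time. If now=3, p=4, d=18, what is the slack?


Slack = due - current_time - processing
= 18 - 3 - 4
= 11


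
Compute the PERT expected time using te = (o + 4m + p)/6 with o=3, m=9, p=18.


te = (o + 4m + p) / 6
= (3 + 4×9 + 18) / 6
= (3 + 36 + 18) / 6
= 57 / 6
= 9.50


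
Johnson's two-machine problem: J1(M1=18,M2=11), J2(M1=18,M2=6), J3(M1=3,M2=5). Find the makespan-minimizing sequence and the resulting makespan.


Johnson's rule:
Group 1 (M1≤M2, sort by M1): ['J3']
Group 2 (M1>M2, sort desc M2): ['J1', 'J2']
Sequence: J3 → J1 → J2
Makespan calculation:
  J3: M1 done=3, M2 done=8
  J1: M1 done=21, M2 done=32
  J2: M1 done=39, M2 done=45
= Sequence: J3 → J1 → J2, Makespan: 45


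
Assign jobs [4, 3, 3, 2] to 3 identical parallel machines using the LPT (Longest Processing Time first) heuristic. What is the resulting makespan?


Jobs (LPT sorted): [4, 3, 3, 2]
Machines: 3
  J=4 → Machine 1 (load: 0+4=4)
  J=3 → Machine 2 (load: 0+3=3)
  J=3 → Machine 3 (load: 0+3=3)
  J=2 → Machine 2 (load: 3+2=5)
Machine loads: [4, 5, 3]
Makespan = max = 5 time units


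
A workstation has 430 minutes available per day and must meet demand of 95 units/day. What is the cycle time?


Cycle time = available time / demand
= 430 / 95
= 4.53 min/unit


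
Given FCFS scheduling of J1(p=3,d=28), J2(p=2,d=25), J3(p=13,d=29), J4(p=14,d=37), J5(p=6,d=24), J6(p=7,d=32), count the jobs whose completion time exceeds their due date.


Completion vs due date:
  J1: C=3, d=28 → on time
  J2: C=5, d=25 → on time
  J3: C=18, d=29 → on time
  J4: C=32, d=37 → on time
  J5: C=38, d=24 → TARDY
  J6: C=45, d=32 → TARDY
Tardy jobs: J5, J6
Count = 2


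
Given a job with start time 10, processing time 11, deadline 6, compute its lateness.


Completion = 10 + 11 = 21
Lateness = C - d = 21 - 6
= 15


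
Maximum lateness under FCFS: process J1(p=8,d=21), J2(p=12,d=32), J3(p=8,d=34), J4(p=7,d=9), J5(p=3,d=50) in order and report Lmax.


Lateness per job (L = C - d):
  J1: C=8, d=21, L=-13
  J2: C=20, d=32, L=-12
  J3: C=28, d=34, L=-6
  J4: C=35, d=9, L=26
  J5: C=38, d=50, L=-12
Lmax = max(-13, -12, -6, 26, -12)
= 26


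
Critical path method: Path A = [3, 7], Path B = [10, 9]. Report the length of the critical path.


Path A: 3 + 7 = 10
Path B: 10 + 9 = 19
Critical path = longest = max(10, 19)
= 19 (Path B)


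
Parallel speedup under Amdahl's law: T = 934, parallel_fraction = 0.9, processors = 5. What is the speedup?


Amdahl's law: T_p = T × ((1-p) + p/N)
= 934 × ((1-0.9) + 0.9/5)
= 934 × (0.10 + 0.1800)
= 934 × 0.2800
= 261.52
Speedup = 934/261.52
= 3.57×


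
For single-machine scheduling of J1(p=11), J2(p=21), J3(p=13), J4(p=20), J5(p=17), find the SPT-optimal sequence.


SPT: sort by shortest processing time
  J1: p=11
  J3: p=13
  J5: p=17
  J4: p=20
  J2: p=21
Order: J1 → J3 → J5 → J4 → J2


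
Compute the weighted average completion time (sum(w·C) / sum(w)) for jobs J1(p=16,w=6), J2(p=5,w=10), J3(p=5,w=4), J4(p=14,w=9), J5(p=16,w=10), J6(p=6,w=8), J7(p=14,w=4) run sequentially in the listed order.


Completion times:
  J1: C=16, w×C=6×16=96
  J2: C=21, w×C=10×21=210
  J3: C=26, w×C=4×26=104
  J4: C=40, w×C=9×40=360
  J5: C=56, w×C=10×56=560
  J6: C=62, w×C=8×62=496
  J7: C=76, w×C=4×76=304
Sum w×C = 2130
Sum w = 51
Weighted avg = 2130/51
= 41.76


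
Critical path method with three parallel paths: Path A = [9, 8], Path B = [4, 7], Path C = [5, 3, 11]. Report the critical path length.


Path A: 9 + 8 = 17
Path B: 4 + 7 = 11
Path C: 5 + 3 + 11 = 19
Critical path = longest = max(17, 11, 19)
= 19 (Path C)


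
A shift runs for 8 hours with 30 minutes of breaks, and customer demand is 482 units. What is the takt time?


Available = 8×60 - 30 = 450 min
Takt time = 450 / 482
= 0.93 min/unit


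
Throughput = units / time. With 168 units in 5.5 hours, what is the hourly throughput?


Throughput = units / time
= 168 / 5.5
= 30.5 units/hour


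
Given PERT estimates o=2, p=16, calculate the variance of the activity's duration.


σ² = ((p - o) / 6)² = (p - o)² / 36
= (16 - 2)² / 36
= 14² / 36
= 196 / 36
= 5.4444


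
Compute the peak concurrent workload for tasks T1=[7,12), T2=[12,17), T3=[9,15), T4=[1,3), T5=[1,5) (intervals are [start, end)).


Check each time point for overlaps:
  t=1: 2 tasks active (T4, T5)
Max concurrent = 2


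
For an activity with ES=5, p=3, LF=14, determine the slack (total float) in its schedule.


EF = ES + duration = 5 + 3 = 8
LS = LF - duration = 14 - 3 = 11
Total Float = LF - EF = 14 - 8
(or LS - ES = 11 - 5)
= 6


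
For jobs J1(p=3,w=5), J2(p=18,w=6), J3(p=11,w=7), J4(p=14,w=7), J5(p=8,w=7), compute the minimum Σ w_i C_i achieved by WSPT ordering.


WSPT order (by p/w): J1 → J5 → J3 → J4 → J2
  J1: C=3, w·C=5×3=15
  J5: C=11, w·C=7×11=77
  J3: C=22, w·C=7×22=154
  J4: C=36, w·C=7×36=252
  J2: C=54, w·C=6×54=324
Σ w·C = 822
= 822


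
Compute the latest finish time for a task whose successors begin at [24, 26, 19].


LF = min of all successor start times
Successors start at: [24, 26, 19]
LF = min(24, 26, 19)
= 19


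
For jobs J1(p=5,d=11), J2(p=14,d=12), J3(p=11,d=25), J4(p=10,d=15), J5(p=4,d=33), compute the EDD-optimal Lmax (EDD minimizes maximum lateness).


EDD order: J1 → J2 → J4 → J3 → J5
Completion and lateness:
  J1: C=5, d=11, L=5-11=-6
  J2: C=19, d=12, L=19-12=7
  J4: C=29, d=15, L=29-15=14
  J3: C=40, d=25, L=40-25=15
  J5: C=44, d=33, L=44-33=11
Lmax = max(-6, 7, 14, 15, 11)
= 15


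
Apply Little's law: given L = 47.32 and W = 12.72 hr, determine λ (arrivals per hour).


Little's law: L = λW → λ = L / W
= 47.32 / 12.72
= 3.72 per hour


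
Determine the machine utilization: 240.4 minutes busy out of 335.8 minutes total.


Utilization = busy / total × 100
= 240.4 / 335.8 × 100
= 71.6%


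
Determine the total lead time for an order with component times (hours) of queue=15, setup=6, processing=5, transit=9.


Lead time = queue + setup + processing + transit
= 15 + 6 + 5 + 9
= 35 hours


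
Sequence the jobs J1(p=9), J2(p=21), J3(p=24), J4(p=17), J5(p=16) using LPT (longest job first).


LPT: sort by longest processing time first
  J3: p=24
  J2: p=21
  J4: p=17
  J5: p=16
  J1: p=9
Order: J3 → J2 → J4 → J5 → J1


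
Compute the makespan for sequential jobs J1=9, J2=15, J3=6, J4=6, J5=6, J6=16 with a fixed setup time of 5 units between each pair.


Makespan = Σ processing + (n-1) × setup
= (9 + 15 + 6 + 6 + 6 + 16) + (6-1)×5
= 58 + 25
= 83 time units


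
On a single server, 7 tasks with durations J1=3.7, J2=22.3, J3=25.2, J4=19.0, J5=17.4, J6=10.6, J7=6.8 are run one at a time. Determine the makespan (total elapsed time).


Sequential makespan: sum all processing times
= 3.7 + 22.3 + 25.2 + 19.0 + 17.4 + 10.6 + 6.8
= 105.0 time units


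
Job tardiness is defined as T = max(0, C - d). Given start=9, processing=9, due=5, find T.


Completion = start + processing = 9 + 9 = 18
Tardiness = max(0, C - d) = max(0, 18 - 5)
= max(0, 13)
= 13


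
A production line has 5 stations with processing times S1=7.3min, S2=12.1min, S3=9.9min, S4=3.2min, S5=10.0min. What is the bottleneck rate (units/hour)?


Bottleneck = longest station time
Station times: [7.3, 12.1, 9.9, 3.2, 10.0]
Max = 12.1 min
Rate = 60 / 12.1
= 4.96 units/hour (bottleneck: 12.1min)


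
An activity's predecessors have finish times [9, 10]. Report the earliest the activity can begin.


ES = max of all predecessor completion times
Predecessors: [9, 10]
ES = max(9, 10)
= 10


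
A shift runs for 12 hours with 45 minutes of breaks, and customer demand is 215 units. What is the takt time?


Available = 12×60 - 45 = 675 min
Takt time = 675 / 215
= 3.14 min/unit


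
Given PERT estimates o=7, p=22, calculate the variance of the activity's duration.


σ² = ((p - o) / 6)² = (p - o)² / 36
= (22 - 7)² / 36
= 15² / 36
= 225 / 36
= 6.2500


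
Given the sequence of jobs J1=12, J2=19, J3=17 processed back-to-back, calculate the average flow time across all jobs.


Completion times:
  J1: completes at 12
  J2: completes at 31
  J3: completes at 48
Sum = 91
Average = 91/3
= 30.33


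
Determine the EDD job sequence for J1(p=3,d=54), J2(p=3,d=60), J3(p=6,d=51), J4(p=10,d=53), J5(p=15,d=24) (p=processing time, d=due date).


EDD: sort by earliest due date
  J5: d=24, p=15
  J3: d=51, p=6
  J4: d=53, p=10
  J1: d=54, p=3
  J2: d=60, p=3
Order: J5 → J3 → J4 → J1 → J2


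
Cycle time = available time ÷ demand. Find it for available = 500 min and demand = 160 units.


Cycle time = available time / demand
= 500 / 160
= 3.12 min/unit


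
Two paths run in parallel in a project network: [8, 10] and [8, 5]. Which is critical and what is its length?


Path A: 8 + 10 = 18
Path B: 8 + 5 = 13
Critical path = longest = max(18, 13)
= 18 (Path A)


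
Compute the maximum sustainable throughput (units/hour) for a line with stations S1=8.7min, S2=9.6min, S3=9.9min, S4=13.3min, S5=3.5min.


Bottleneck = longest station time
Station times: [8.7, 9.6, 9.9, 13.3, 3.5]
Max = 13.3 min
Rate = 60 / 13.3
= 4.51 units/hour (bottleneck: 13.3min)


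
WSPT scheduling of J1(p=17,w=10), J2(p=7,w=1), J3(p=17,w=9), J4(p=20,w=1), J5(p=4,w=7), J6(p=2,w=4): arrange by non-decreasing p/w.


WSPT (Smith's rule): sort by p/w ascending
  J6: p/w = 2/4 = 0.500
  J5: p/w = 4/7 = 0.571
  J1: p/w = 17/10 = 1.700
  J3: p/w = 17/9 = 1.889
  J2: p/w = 7/1 = 7.000
  J4: p/w = 20/1 = 20.000
Order: J6 → J5 → J1 → J3 → J2 → J4


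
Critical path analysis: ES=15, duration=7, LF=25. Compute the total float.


EF = ES + duration = 15 + 7 = 22
LS = LF - duration = 25 - 7 = 18
Total Float = LF - EF = 25 - 22
(or LS - ES = 18 - 15)
= 3


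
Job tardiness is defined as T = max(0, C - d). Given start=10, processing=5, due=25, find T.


Completion = start + processing = 10 + 5 = 15
Tardiness = max(0, C - d) = max(0, 15 - 25)
= max(0, -10)
= 0


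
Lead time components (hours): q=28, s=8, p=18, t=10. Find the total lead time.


Lead time = queue + setup + processing + transit
= 28 + 8 + 18 + 10
= 64 hours


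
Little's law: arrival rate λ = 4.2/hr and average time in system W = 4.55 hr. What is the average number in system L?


Little's law: L = λ × W
= 4.2 × 4.55
= 19.11


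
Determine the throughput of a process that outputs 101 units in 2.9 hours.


Throughput = units / time
= 101 / 2.9
= 34.8 units/hour


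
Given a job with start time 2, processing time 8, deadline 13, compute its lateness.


Completion = 2 + 8 = 10
Lateness = C - d = 10 - 13
= -3


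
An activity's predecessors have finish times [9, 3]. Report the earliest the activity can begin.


ES = max of all predecessor completion times
Predecessors: [9, 3]
ES = max(9, 3)
= 9


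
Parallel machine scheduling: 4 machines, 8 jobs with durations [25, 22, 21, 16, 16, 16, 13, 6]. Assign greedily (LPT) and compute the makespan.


Jobs (LPT sorted): [25, 22, 21, 16, 16, 16, 13, 6]
Machines: 4
  J=25 → Machine 1 (load: 0+25=25)
  J=22 → Machine 2 (load: 0+22=22)
  J=21 → Machine 3 (load: 0+21=21)
  J=16 → Machine 4 (load: 0+16=16)
  J=16 → Machine 4 (load: 16+16=32)
  J=16 → Machine 3 (load: 21+16=37)
  J=13 → Machine 2 (load: 22+13=35)
  J=6 → Machine 1 (load: 25+6=31)
Machine loads: [31, 35, 37, 32]
Makespan = max = 37 time units


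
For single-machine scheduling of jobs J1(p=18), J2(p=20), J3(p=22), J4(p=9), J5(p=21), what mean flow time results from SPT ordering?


SPT order: J4 → J1 → J2 → J5 → J3
Completion times:
  J4: C=9
  J1: C=27
  J2: C=47
  J5: C=68
  J3: C=90
Sum = 241, n = 5
Mean flow = 241/5
= 48.20


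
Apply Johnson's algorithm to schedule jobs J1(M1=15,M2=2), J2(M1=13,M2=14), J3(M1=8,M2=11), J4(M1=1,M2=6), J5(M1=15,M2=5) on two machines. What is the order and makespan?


Johnson's rule:
Group 1 (M1≤M2, sort by M1): ['J4', 'J3', 'J2']
Group 2 (M1>M2, sort desc M2): ['J5', 'J1']
Sequence: J4 → J3 → J2 → J5 → J1
Makespan calculation:
  J4: M1 done=1, M2 done=7
  J3: M1 done=9, M2 done=20
  J2: M1 done=22, M2 done=36
  J5: M1 done=37, M2 done=42
  J1: M1 done=52, M2 done=54
= Sequence: J4 → J3 → J2 → J5 → J1, Makespan: 54


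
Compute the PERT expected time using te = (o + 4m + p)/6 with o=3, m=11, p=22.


te = (o + 4m + p) / 6
= (3 + 4×11 + 22) / 6
= (3 + 44 + 22) / 6
= 69 / 6
= 11.50


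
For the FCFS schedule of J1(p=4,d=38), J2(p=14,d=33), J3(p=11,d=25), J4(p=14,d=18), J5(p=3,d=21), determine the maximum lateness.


Lateness per job (L = C - d):
  J1: C=4, d=38, L=-34
  J2: C=18, d=33, L=-15
  J3: C=29, d=25, L=4
  J4: C=43, d=18, L=25
  J5: C=46, d=21, L=25
Lmax = max(-34, -15, 4, 25, 25)
= 25


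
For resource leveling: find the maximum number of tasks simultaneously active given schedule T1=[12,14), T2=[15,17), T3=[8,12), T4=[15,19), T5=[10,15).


Check each time point for overlaps:
  t=10: 2 tasks active (T3, T5)
Max concurrent = 2


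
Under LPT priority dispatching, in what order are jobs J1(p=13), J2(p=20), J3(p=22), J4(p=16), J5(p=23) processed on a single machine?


LPT: sort by longest processing time first
  J5: p=23
  J3: p=22
  J2: p=20
  J4: p=16
  J1: p=13
Order: J5 → J3 → J2 → J4 → J1


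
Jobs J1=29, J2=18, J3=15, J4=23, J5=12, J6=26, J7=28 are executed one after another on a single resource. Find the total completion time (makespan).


Sequential makespan: sum all processing times
= 29 + 18 + 15 + 23 + 12 + 26 + 28
= 151 time units


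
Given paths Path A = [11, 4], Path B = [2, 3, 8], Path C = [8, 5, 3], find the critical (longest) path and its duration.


Path A: 11 + 4 = 15
Path B: 2 + 3 + 8 = 13
Path C: 8 + 5 + 3 = 16
Critical path = longest = max(15, 13, 16)
= 16 (Path C)


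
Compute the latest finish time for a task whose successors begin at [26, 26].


LF = min of all successor start times
Successors start at: [26, 26]
LF = min(26, 26)
= 26


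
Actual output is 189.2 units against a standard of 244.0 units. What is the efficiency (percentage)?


Efficiency = (actual / standard) × 100
= (189.2 / 244.0) × 100
= 77.5%


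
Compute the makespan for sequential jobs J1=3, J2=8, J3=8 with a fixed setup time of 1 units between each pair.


Makespan = Σ processing + (n-1) × setup
= (3 + 8 + 8) + (3-1)×1
= 19 + 2
= 21 time units


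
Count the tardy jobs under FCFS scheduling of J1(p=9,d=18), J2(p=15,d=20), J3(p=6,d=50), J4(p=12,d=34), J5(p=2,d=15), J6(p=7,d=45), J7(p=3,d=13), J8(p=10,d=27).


Completion vs due date:
  J1: C=9, d=18 → on time
  J2: C=24, d=20 → TARDY
  J3: C=30, d=50 → on time
  J4: C=42, d=34 → TARDY
  J5: C=44, d=15 → TARDY
  J6: C=51, d=45 → TARDY
  J7: C=54, d=13 → TARDY
  J8: C=64, d=27 → TARDY
Tardy jobs: J2, J4, J5, J6, J7, J8
Count = 6


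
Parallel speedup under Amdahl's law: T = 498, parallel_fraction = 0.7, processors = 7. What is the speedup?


Amdahl's law: T_p = T × ((1-p) + p/N)
= 498 × ((1-0.7) + 0.7/7)
= 498 × (0.30 + 0.1000)
= 498 × 0.4000
= 199.20
Speedup = 498/199.20
= 2.50×


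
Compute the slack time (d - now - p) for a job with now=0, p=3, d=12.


Slack = due - current_time - processing
= 12 - 0 - 3
= 9


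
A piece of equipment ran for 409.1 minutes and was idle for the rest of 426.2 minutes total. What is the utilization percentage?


Utilization = busy / total × 100
= 409.1 / 426.2 × 100
= 96.0%


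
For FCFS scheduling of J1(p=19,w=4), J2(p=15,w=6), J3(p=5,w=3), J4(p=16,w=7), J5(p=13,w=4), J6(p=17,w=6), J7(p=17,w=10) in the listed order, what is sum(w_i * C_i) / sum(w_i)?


Completion times:
  J1: C=19, w×C=4×19=76
  J2: C=34, w×C=6×34=204
  J3: C=39, w×C=3×39=117
  J4: C=55, w×C=7×55=385
  J5: C=68, w×C=4×68=272
  J6: C=85, w×C=6×85=510
  J7: C=102, w×C=10×102=1020
Sum w×C = 2584
Sum w = 40
Weighted avg = 2584/40
= 64.60


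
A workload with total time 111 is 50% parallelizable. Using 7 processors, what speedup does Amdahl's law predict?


Amdahl's law: T_p = T × ((1-p) + p/N)
= 111 × ((1-0.5) + 0.5/7)
= 111 × (0.50 + 0.0714)
= 111 × 0.5714
= 63.43
Speedup = 111/63.43
= 1.75×


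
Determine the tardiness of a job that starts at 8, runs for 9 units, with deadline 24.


Completion = start + processing = 8 + 9 = 17
Tardiness = max(0, C - d) = max(0, 17 - 24)
= max(0, -7)
= 0


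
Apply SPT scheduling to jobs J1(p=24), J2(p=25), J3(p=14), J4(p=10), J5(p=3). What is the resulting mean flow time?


SPT order: J5 → J4 → J3 → J1 → J2
Completion times:
  J5: C=3
  J4: C=13
  J3: C=27
  J1: C=51
  J2: C=76
Sum = 170, n = 5
Mean flow = 170/5
= 34.00


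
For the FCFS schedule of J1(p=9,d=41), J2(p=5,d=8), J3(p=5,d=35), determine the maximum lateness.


Lateness per job (L = C - d):
  J1: C=9, d=41, L=-32
  J2: C=14, d=8, L=6
  J3: C=19, d=35, L=-16
Lmax = max(-32, 6, -16)
= 6


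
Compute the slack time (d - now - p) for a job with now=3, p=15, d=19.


Slack = due - current_time - processing
= 19 - 3 - 15
= 1


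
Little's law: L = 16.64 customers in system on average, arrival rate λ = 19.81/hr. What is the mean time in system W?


Little's law: L = λW → W = L / λ
= 16.64 / 19.81
= 0.84 hours


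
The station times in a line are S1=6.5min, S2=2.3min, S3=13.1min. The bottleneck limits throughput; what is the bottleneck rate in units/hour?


Bottleneck = longest station time
Station times: [6.5, 2.3, 13.1]
Max = 13.1 min
Rate = 60 / 13.1
= 4.58 units/hour (bottleneck: 13.1min)


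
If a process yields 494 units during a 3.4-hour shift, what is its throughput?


Throughput = units / time
= 494 / 3.4
= 145.3 units/hour


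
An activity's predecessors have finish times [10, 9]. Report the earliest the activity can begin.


ES = max of all predecessor completion times
Predecessors: [10, 9]
ES = max(10, 9)
= 10


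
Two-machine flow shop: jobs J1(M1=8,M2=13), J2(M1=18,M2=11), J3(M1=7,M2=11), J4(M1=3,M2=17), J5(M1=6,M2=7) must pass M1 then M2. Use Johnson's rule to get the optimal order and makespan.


Johnson's rule:
Group 1 (M1≤M2, sort by M1): ['J4', 'J5', 'J3', 'J1']
Group 2 (M1>M2, sort desc M2): ['J2']
Sequence: J4 → J5 → J3 → J1 → J2
Makespan calculation:
  J4: M1 done=3, M2 done=20
  J5: M1 done=9, M2 done=27
  J3: M1 done=16, M2 done=38
  J1: M1 done=24, M2 done=51
  J2: M1 done=42, M2 done=62
= Sequence: J4 → J5 → J3 → J1 → J2, Makespan: 62


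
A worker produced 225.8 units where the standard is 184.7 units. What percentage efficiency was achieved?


Efficiency = (actual / standard) × 100
= (225.8 / 184.7) × 100
= 122.3%


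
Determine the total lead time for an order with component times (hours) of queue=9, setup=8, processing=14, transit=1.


Lead time = queue + setup + processing + transit
= 9 + 8 + 14 + 1
= 32 hours


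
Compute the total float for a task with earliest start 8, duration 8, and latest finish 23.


EF = ES + duration = 8 + 8 = 16
LS = LF - duration = 23 - 8 = 15
Total Float = LF - EF = 23 - 16
(or LS - ES = 15 - 8)
= 7


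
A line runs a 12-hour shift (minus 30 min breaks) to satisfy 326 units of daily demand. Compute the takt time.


Available = 12×60 - 30 = 690 min
Takt time = 690 / 326
= 2.12 min/unit


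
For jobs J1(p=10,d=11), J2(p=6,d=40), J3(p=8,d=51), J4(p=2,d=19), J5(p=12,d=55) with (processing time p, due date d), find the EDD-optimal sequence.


EDD: sort by earliest due date
  J1: d=11, p=10
  J4: d=19, p=2
  J2: d=40, p=6
  J3: d=51, p=8
  J5: d=55, p=12
Order: J1 → J4 → J2 → J3 → J5


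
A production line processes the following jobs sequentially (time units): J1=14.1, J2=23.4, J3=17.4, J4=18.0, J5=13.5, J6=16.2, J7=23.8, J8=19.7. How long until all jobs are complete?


Sequential makespan: sum all processing times
= 14.1 + 23.4 + 17.4 + 18.0 + 13.5 + 16.2 + 23.8 + 19.7
= 146.1 time units


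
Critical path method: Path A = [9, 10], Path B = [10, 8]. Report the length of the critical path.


Path A: 9 + 10 = 19
Path B: 10 + 8 = 18
Critical path = longest = max(19, 18)
= 19 (Path A)


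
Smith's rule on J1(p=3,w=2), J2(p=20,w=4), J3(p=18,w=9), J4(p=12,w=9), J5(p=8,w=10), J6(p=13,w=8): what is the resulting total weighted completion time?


WSPT order (by p/w): J5 → J4 → J1 → J6 → J3 → J2
  J5: C=8, w·C=10×8=80
  J4: C=20, w·C=9×20=180
  J1: C=23, w·C=2×23=46
  J6: C=36, w·C=8×36=288
  J3: C=54, w·C=9×54=486
  J2: C=74, w·C=4×74=296
Σ w·C = 1376
= 1376


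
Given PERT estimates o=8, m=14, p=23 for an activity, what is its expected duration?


te = (o + 4m + p) / 6
= (8 + 4×14 + 23) / 6
= (8 + 56 + 23) / 6
= 87 / 6
= 14.50


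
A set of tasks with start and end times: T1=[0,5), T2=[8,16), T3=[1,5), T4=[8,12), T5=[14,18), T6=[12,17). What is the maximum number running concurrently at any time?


Check each time point for overlaps:
  t=14: 3 tasks active (T2, T5, T6)
Max concurrent = 3


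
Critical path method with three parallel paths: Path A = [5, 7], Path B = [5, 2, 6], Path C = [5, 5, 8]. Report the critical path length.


Path A: 5 + 7 = 12
Path B: 5 + 2 + 6 = 13
Path C: 5 + 5 + 8 = 18
Critical path = longest = max(12, 13, 18)
= 18 (Path C)


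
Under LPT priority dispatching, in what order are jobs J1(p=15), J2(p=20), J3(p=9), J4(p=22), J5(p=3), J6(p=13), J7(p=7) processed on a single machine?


LPT: sort by longest processing time first
  J4: p=22
  J2: p=20
  J1: p=15
  J6: p=13
  J3: p=9
  J7: p=7
  J5: p=3
Order: J4 → J2 → J1 → J6 → J3 → J7 → J5


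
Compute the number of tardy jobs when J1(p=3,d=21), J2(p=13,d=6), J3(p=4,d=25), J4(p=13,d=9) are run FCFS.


Completion vs due date:
  J1: C=3, d=21 → on time
  J2: C=16, d=6 → TARDY
  J3: C=20, d=25 → on time
  J4: C=33, d=9 → TARDY
Tardy jobs: J2, J4
Count = 2


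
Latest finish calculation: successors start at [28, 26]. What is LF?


LF = min of all successor start times
Successors start at: [28, 26]
LF = min(28, 26)
= 26


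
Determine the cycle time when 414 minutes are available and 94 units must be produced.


Cycle time = available time / demand
= 414 / 94
= 4.40 min/unit


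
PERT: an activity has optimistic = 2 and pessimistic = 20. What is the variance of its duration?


σ² = ((p - o) / 6)² = (p - o)² / 36
= (20 - 2)² / 36
= 18² / 36
= 324 / 36
= 9.0000


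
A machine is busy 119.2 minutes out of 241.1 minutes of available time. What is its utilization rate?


Utilization = busy / total × 100
= 119.2 / 241.1 × 100
= 49.4%


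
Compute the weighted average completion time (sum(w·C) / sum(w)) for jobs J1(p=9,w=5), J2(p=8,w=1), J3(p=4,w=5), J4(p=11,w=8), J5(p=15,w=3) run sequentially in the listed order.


Completion times:
  J1: C=9, w×C=5×9=45
  J2: C=17, w×C=1×17=17
  J3: C=21, w×C=5×21=105
  J4: C=32, w×C=8×32=256
  J5: C=47, w×C=3×47=141
Sum w×C = 564
Sum w = 22
Weighted avg = 564/22
= 25.64


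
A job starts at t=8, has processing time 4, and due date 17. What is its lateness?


Completion = 8 + 4 = 12
Lateness = C - d = 12 - 17
= -5


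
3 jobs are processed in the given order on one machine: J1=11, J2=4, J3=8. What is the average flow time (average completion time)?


Completion times:
  J1: completes at 11
  J2: completes at 15
  J3: completes at 23
Sum = 49
Average = 49/3
= 16.33


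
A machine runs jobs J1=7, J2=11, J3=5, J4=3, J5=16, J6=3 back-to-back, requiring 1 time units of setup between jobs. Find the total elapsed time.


Makespan = Σ processing + (n-1) × setup
= (7 + 11 + 5 + 3 + 16 + 3) + (6-1)×1
= 45 + 5
= 50 time units


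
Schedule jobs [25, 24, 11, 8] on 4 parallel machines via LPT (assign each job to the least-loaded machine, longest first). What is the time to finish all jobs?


Jobs (LPT sorted): [25, 24, 11, 8]
Machines: 4
  J=25 → Machine 1 (load: 0+25=25)
  J=24 → Machine 2 (load: 0+24=24)
  J=11 → Machine 3 (load: 0+11=11)
  J=8 → Machine 4 (load: 0+8=8)
Machine loads: [25, 24, 11, 8]
Makespan = max = 25 time units


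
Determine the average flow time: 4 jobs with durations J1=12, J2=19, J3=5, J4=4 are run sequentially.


Completion times:
  J1: completes at 12
  J2: completes at 31
  J3: completes at 36
  J4: completes at 40
Sum = 119
Average = 119/4
= 29.75


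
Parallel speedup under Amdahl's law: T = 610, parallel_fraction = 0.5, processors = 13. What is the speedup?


Amdahl's law: T_p = T × ((1-p) + p/N)
= 610 × ((1-0.5) + 0.5/13)
= 610 × (0.50 + 0.0385)
= 610 × 0.5385
= 328.46
Speedup = 610/328.46
= 1.86×


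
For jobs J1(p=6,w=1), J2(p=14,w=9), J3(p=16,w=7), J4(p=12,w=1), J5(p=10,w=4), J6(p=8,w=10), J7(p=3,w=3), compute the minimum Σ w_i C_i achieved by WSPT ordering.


WSPT order (by p/w): J6 → J7 → J2 → J3 → J5 → J1 → J4
  J6: C=8, w·C=10×8=80
  J7: C=11, w·C=3×11=33
  J2: C=25, w·C=9×25=225
  J3: C=41, w·C=7×41=287
  J5: C=51, w·C=4×51=204
  J1: C=57, w·C=1×57=57
  J4: C=69, w·C=1×69=69
Σ w·C = 955
= 955


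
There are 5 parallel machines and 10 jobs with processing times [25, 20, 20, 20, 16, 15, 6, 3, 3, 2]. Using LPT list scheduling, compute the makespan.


Jobs (LPT sorted): [25, 20, 20, 20, 16, 15, 6, 3, 3, 2]
Machines: 5
  J=25 → Machine 1 (load: 0+25=25)
  J=20 → Machine 2 (load: 0+20=20)
  J=20 → Machine 3 (load: 0+20=20)
  J=20 → Machine 4 (load: 0+20=20)
  J=16 → Machine 5 (load: 0+16=16)
  J=15 → Machine 5 (load: 16+15=31)
  J=6 → Machine 2 (load: 20+6=26)
  J=3 → Machine 3 (load: 20+3=23)
  J=3 → Machine 4 (load: 20+3=23)
  J=2 → Machine 3 (load: 23+2=25)
Machine loads: [25, 26, 25, 23, 31]
Makespan = max = 31 time units


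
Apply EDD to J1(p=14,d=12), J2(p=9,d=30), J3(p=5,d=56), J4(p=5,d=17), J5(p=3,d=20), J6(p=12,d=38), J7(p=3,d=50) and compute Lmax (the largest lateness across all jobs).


EDD order: J1 → J4 → J5 → J2 → J6 → J7 → J3
Completion and lateness:
  J1: C=14, d=12, L=14-12=2
  J4: C=19, d=17, L=19-17=2
  J5: C=22, d=20, L=22-20=2
  J2: C=31, d=30, L=31-30=1
  J6: C=43, d=38, L=43-38=5
  J7: C=46, d=50, L=46-50=-4
  J3: C=51, d=56, L=51-56=-5
Lmax = max(2, 2, 2, 1, 5, -4, -5)
= 5


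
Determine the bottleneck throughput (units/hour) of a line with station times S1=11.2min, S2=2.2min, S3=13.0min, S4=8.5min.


Bottleneck = longest station time
Station times: [11.2, 2.2, 13.0, 8.5]
Max = 13.0 min
Rate = 60 / 13.0
= 4.62 units/hour (bottleneck: 13.0min)


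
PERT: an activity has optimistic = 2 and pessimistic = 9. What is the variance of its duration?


σ² = ((p - o) / 6)² = (p - o)² / 36
= (9 - 2)² / 36
= 7² / 36
= 49 / 36
= 1.3611


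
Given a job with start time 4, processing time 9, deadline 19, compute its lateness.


Completion = 4 + 9 = 13
Lateness = C - d = 13 - 19
= -6


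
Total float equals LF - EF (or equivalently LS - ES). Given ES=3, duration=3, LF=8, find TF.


EF = ES + duration = 3 + 3 = 6
LS = LF - duration = 8 - 3 = 5
Total Float = LF - EF = 8 - 6
(or LS - ES = 5 - 3)
= 2


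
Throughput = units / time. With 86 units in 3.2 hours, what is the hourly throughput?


Throughput = units / time
= 86 / 3.2
= 26.9 units/hour


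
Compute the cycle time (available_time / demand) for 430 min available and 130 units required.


Cycle time = available time / demand
= 430 / 130
= 3.31 min/unit


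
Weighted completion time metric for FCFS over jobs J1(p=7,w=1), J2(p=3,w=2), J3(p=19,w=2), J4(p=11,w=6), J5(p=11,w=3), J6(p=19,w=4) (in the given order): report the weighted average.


Completion times:
  J1: C=7, w×C=1×7=7
  J2: C=10, w×C=2×10=20
  J3: C=29, w×C=2×29=58
  J4: C=40, w×C=6×40=240
  J5: C=51, w×C=3×51=153
  J6: C=70, w×C=4×70=280
Sum w×C = 758
Sum w = 18
Weighted avg = 758/18
= 42.11


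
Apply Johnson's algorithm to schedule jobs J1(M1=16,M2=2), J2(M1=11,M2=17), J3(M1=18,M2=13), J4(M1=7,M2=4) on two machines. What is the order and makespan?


Johnson's rule:
Group 1 (M1≤M2, sort by M1): ['J2']
Group 2 (M1>M2, sort desc M2): ['J3', 'J4', 'J1']
Sequence: J2 → J3 → J4 → J1
Makespan calculation:
  J2: M1 done=11, M2 done=28
  J3: M1 done=29, M2 done=42
  J4: M1 done=36, M2 done=46
  J1: M1 done=52, M2 done=54
= Sequence: J2 → J3 → J4 → J1, Makespan: 54


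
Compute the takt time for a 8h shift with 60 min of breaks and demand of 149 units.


Available = 8×60 - 60 = 420 min
Takt time = 420 / 149
= 2.82 min/unit


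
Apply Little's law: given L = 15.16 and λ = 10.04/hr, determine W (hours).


Little's law: L = λW → W = L / λ
= 15.16 / 10.04
= 1.51 hours


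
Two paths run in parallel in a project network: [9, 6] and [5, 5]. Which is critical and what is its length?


Path A: 9 + 6 = 15
Path B: 5 + 5 = 10
Critical path = longest = max(15, 10)
= 15 (Path A)


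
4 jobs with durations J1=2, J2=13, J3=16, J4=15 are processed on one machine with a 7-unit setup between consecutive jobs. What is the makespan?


Makespan = Σ processing + (n-1) × setup
= (2 + 13 + 16 + 15) + (4-1)×7
= 46 + 21
= 67 time units


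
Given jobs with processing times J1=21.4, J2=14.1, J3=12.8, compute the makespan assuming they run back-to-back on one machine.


Sequential makespan: sum all processing times
= 21.4 + 14.1 + 12.8
= 48.3 time units


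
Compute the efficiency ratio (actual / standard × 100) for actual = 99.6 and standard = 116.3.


Efficiency = (actual / standard) × 100
= (99.6 / 116.3) × 100
= 85.6%


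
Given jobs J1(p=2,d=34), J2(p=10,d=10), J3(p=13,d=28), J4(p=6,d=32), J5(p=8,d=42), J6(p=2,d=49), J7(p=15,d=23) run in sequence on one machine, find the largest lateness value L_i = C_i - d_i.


Lateness per job (L = C - d):
  J1: C=2, d=34, L=-32
  J2: C=12, d=10, L=2
  J3: C=25, d=28, L=-3
  J4: C=31, d=32, L=-1
  J5: C=39, d=42, L=-3
  J6: C=41, d=49, L=-8
  J7: C=56, d=23, L=33
Lmax = max(-32, 2, -3, -1, -3, -8, 33)
= 33


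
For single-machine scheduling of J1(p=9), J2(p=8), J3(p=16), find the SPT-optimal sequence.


SPT: sort by shortest processing time
  J2: p=8
  J1: p=9
  J3: p=16
Order: J2 → J1 → J3


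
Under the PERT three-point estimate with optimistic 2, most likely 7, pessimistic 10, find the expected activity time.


te = (o + 4m + p) / 6
= (2 + 4×7 + 10) / 6
= (2 + 28 + 10) / 6
= 40 / 6
= 6.67


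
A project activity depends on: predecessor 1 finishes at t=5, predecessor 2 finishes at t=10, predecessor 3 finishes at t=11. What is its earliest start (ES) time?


ES = max of all predecessor completion times
Predecessors: [5, 10, 11]
ES = max(5, 10, 11)
= 11


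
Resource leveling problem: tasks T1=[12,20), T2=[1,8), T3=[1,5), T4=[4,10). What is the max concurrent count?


Check each time point for overlaps:
  t=4: 3 tasks active (T2, T3, T4)
Max concurrent = 3


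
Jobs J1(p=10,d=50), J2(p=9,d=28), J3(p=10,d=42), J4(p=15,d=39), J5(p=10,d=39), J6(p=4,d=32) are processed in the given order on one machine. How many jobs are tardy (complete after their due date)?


Completion vs due date:
  J1: C=10, d=50 → on time
  J2: C=19, d=28 → on time
  J3: C=29, d=42 → on time
  J4: C=44, d=39 → TARDY
  J5: C=54, d=39 → TARDY
  J6: C=58, d=32 → TARDY
Tardy jobs: J4, J5, J6
Count = 3


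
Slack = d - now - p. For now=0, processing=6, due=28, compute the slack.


Slack = due - current_time - processing
= 28 - 0 - 6
= 22


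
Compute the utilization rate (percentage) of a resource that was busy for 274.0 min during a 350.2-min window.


Utilization = busy / total × 100
= 274.0 / 350.2 × 100
= 78.2%


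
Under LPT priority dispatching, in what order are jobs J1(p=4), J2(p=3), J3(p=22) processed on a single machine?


LPT: sort by longest processing time first
  J3: p=22
  J1: p=4
  J2: p=3
Order: J3 → J1 → J2


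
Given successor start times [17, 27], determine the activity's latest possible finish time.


LF = min of all successor start times
Successors start at: [17, 27]
LF = min(17, 27)
= 17


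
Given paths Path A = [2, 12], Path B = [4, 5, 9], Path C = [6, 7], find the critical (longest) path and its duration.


Path A: 2 + 12 = 14
Path B: 4 + 5 + 9 = 18
Path C: 6 + 7 = 13
Critical path = longest = max(14, 18, 13)
= 18 (Path B)


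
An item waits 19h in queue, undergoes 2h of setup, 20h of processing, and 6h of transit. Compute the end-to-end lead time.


Lead time = queue + setup + processing + transit
= 19 + 2 + 20 + 6
= 47 hours


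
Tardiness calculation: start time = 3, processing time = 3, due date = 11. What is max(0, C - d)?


Completion = start + processing = 3 + 3 = 6
Tardiness = max(0, C - d) = max(0, 6 - 11)
= max(0, -5)
= 0


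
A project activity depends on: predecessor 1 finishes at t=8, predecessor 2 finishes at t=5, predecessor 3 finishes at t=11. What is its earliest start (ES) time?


ES = max of all predecessor completion times
Predecessors: [8, 5, 11]
ES = max(8, 5, 11)
= 11


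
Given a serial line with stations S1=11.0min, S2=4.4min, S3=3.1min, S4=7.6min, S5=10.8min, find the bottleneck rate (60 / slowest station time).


Bottleneck = longest station time
Station times: [11.0, 4.4, 3.1, 7.6, 10.8]
Max = 11.0 min
Rate = 60 / 11.0
= 5.45 units/hour (bottleneck: 11.0min)


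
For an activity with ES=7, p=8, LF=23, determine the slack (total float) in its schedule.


EF = ES + duration = 7 + 8 = 15
LS = LF - duration = 23 - 8 = 15
Total Float = LF - EF = 23 - 15
(or LS - ES = 15 - 7)
= 8


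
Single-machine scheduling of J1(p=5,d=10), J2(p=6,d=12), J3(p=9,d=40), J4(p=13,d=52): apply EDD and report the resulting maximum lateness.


EDD order: J1 → J2 → J3 → J4
Completion and lateness:
  J1: C=5, d=10, L=5-10=-5
  J2: C=11, d=12, L=11-12=-1
  J3: C=20, d=40, L=20-40=-20
  J4: C=33, d=52, L=33-52=-19
Lmax = max(-5, -1, -20, -19)
= -1


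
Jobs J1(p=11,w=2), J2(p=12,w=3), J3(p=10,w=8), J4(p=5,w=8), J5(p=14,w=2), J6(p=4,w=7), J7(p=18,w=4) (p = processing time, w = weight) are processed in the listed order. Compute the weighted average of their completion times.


Completion times:
  J1: C=11, w×C=2×11=22
  J2: C=23, w×C=3×23=69
  J3: C=33, w×C=8×33=264
  J4: C=38, w×C=8×38=304
  J5: C=52, w×C=2×52=104
  J6: C=56, w×C=7×56=392
  J7: C=74, w×C=4×74=296
Sum w×C = 1451
Sum w = 34
Weighted avg = 1451/34
= 42.68


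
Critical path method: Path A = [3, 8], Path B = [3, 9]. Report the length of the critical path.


Path A: 3 + 8 = 11
Path B: 3 + 9 = 12
Critical path = longest = max(11, 12)
= 12 (Path B)


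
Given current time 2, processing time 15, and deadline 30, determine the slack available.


Slack = due - current_time - processing
= 30 - 2 - 15
= 13


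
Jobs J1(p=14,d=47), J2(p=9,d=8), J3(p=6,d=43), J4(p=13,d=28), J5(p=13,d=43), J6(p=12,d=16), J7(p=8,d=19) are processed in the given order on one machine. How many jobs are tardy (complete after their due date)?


Completion vs due date:
  J1: C=14, d=47 → on time
  J2: C=23, d=8 → TARDY
  J3: C=29, d=43 → on time
  J4: C=42, d=28 → TARDY
  J5: C=55, d=43 → TARDY
  J6: C=67, d=16 → TARDY
  J7: C=75, d=19 → TARDY
Tardy jobs: J2, J4, J5, J6, J7
Count = 5


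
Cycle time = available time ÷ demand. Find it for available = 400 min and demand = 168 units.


Cycle time = available time / demand
= 400 / 168
= 2.38 min/unit


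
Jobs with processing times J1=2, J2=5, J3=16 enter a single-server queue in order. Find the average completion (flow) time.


Completion times:
  J1: completes at 2
  J2: completes at 7
  J3: completes at 23
Sum = 32
Average = 32/3
= 10.67


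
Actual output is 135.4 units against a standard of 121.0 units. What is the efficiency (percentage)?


Efficiency = (actual / standard) × 100
= (135.4 / 121.0) × 100
= 111.9%


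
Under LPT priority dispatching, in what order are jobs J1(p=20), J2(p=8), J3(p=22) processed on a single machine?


LPT: sort by longest processing time first
  J3: p=22
  J1: p=20
  J2: p=8
Order: J3 → J1 → J2


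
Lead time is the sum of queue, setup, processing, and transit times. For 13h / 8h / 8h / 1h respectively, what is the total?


Lead time = queue + setup + processing + transit
= 13 + 8 + 8 + 1
= 30 hours


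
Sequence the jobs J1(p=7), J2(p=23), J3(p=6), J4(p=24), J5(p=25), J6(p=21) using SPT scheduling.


SPT: sort by shortest processing time
  J3: p=6
  J1: p=7
  J6: p=21
  J2: p=23
  J4: p=24
  J5: p=25
Order: J3 → J1 → J6 → J2 → J4 → J5


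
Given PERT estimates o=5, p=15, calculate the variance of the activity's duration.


σ² = ((p - o) / 6)² = (p - o)² / 36
= (15 - 5)² / 36
= 10² / 36
= 100 / 36
= 2.7778


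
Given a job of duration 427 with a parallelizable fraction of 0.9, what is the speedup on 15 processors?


Amdahl's law: T_p = T × ((1-p) + p/N)
= 427 × ((1-0.9) + 0.9/15)
= 427 × (0.10 + 0.0600)
= 427 × 0.1600
= 68.32
Speedup = 427/68.32
= 6.25×


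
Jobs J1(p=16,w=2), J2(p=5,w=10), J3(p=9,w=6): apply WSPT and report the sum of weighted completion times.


WSPT order (by p/w): J2 → J3 → J1
  J2: C=5, w·C=10×5=50
  J3: C=14, w·C=6×14=84
  J1: C=30, w·C=2×30=60
Σ w·C = 194
= 194
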